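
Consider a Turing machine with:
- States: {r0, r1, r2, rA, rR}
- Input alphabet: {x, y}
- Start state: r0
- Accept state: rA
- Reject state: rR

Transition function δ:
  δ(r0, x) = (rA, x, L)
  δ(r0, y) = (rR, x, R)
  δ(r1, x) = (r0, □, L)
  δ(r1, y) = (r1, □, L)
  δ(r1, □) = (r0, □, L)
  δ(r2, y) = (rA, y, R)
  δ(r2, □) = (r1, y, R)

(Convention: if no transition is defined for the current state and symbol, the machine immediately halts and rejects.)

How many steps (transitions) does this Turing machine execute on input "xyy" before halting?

Execution trace:
Initial: [r0]xyy
Step 1: δ(r0, x) = (rA, x, L) → [rA]□xyy

The machine reaches the accept state rA and halts.

The machine executed 1 step before halting.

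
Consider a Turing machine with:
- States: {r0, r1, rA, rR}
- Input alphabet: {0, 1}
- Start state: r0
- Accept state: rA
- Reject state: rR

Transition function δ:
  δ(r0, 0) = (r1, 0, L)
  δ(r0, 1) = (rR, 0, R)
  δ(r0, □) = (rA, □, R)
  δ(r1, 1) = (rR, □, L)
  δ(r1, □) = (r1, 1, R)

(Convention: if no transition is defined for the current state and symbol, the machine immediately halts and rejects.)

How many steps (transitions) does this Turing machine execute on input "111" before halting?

Execution trace:
Initial: [r0]111
Step 1: δ(r0, 1) = (rR, 0, R) → 0[rR]11

The machine reaches the reject state rR and halts.

The machine executed 1 step before halting.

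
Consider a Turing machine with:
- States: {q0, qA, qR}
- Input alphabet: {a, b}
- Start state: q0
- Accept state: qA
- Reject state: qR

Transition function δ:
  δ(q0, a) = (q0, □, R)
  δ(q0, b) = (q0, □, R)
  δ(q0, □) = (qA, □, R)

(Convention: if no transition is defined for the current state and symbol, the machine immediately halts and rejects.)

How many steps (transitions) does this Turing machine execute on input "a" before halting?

Execution trace:
Initial: [q0]a
Step 1: δ(q0, a) = (q0, □, R) → □[q0]□
Step 2: δ(q0, □) = (qA, □, R) → □□[qA]□

The machine reaches the accept state qA and halts.

The machine executed 2 steps before halting.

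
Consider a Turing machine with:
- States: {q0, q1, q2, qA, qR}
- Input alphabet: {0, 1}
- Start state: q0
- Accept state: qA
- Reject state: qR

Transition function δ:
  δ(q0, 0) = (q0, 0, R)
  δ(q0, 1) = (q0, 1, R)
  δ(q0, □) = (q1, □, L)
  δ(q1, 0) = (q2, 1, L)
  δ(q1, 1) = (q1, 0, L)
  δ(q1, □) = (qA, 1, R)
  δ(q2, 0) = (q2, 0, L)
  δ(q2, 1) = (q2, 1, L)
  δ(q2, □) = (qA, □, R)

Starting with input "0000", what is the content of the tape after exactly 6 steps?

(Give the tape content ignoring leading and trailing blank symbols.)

Execution trace:
Initial: [q0]0000
Step 1: δ(q0, 0) = (q0, 0, R) → 0[q0]000
Step 2: δ(q0, 0) = (q0, 0, R) → 00[q0]00
Step 3: δ(q0, 0) = (q0, 0, R) → 000[q0]0
Step 4: δ(q0, 0) = (q0, 0, R) → 0000[q0]□
Step 5: δ(q0, □) = (q1, □, L) → 000[q1]0□
Step 6: δ(q1, 0) = (q2, 1, L) → 00[q2]01□

After 6 steps, the tape (ignoring leading/trailing blanks) is: 0001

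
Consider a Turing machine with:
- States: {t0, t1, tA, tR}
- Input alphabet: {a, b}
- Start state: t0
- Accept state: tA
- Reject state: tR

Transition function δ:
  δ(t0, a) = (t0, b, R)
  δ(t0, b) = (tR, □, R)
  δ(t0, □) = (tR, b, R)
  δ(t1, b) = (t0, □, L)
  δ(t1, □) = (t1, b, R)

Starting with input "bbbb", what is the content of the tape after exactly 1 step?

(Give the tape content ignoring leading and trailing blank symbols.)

Execution trace:
Initial: [t0]bbbb
Step 1: δ(t0, b) = (tR, □, R) → □[tR]bbb

The machine reaches the reject state tR and halts.

After 1 step, the tape (ignoring leading/trailing blanks) is: bbb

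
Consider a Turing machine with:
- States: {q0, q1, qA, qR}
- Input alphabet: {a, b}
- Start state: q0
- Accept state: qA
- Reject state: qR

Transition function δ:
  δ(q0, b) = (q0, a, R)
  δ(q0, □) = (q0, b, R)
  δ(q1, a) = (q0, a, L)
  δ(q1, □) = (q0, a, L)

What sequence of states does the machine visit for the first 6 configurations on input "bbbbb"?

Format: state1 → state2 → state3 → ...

Execution trace:
Initial: [q0]bbbbb
Step 1: δ(q0, b) = (q0, a, R) → a[q0]bbbb
Step 2: δ(q0, b) = (q0, a, R) → aa[q0]bbb
Step 3: δ(q0, b) = (q0, a, R) → aaa[q0]bb
Step 4: δ(q0, b) = (q0, a, R) → aaaa[q0]b
Step 5: δ(q0, b) = (q0, a, R) → aaaaa[q0]□

State sequence: q0 → q0 → q0 → q0 → q0 → q0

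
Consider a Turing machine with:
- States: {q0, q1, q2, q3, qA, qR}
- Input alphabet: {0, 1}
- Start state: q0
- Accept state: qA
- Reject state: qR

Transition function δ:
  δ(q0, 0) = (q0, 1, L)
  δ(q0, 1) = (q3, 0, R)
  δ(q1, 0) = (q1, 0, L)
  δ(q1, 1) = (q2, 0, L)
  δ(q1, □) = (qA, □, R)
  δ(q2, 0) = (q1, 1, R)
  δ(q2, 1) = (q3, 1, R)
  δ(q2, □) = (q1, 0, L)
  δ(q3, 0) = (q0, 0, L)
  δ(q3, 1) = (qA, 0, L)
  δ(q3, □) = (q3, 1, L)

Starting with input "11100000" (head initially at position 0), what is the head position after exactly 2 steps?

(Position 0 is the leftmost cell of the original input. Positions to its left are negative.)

Execution trace (head position shown):
Step 0: [q0]11100000  (head at position 0)
Step 1: move right → 0[q3]1100000  (head at position 1)
Step 2: move left → [qA]00100000  (head at position 0)

After 2 steps, the head is at position 0.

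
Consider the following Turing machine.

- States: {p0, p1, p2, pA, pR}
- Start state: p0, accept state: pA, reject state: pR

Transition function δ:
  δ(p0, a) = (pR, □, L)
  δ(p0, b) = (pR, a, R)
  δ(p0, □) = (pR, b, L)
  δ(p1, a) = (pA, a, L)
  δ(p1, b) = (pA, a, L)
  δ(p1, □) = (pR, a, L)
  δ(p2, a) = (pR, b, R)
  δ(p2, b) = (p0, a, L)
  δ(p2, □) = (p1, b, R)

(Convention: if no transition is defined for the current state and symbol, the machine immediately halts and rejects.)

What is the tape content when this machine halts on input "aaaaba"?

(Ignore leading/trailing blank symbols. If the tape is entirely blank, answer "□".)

Execution trace:
Initial: [p0]aaaaba
Step 1: δ(p0, a) = (pR, □, L) → [pR]□□aaaba

The machine reaches the reject state pR and halts.

Final tape (ignoring leading/trailing blanks): aaaba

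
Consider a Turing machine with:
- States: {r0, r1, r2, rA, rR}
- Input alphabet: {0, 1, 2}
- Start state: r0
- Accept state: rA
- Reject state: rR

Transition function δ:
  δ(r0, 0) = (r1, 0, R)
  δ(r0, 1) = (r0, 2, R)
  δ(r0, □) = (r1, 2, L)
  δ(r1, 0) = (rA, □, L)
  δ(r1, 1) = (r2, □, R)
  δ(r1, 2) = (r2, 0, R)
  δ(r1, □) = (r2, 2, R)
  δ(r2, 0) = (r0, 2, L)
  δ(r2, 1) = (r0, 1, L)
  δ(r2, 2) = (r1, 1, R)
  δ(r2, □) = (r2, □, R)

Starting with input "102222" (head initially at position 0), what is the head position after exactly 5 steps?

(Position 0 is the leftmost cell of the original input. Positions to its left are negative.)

Execution trace (head position shown):
Step 0: [r0]102222  (head at position 0)
Step 1: move right → 2[r0]02222  (head at position 1)
Step 2: move right → 20[r1]2222  (head at position 2)
Step 3: move right → 200[r2]222  (head at position 3)
Step 4: move right → 2001[r1]22  (head at position 4)
Step 5: move right → 20010[r2]2  (head at position 5)

After 5 steps, the head is at position 5.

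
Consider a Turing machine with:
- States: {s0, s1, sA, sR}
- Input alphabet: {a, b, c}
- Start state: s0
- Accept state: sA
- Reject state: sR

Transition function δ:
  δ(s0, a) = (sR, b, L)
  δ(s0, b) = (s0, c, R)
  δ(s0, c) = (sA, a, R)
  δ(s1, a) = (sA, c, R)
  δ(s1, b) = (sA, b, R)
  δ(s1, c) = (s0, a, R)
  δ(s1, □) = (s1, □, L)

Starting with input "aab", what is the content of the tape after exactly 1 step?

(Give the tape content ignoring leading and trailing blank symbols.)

Execution trace:
Initial: [s0]aab
Step 1: δ(s0, a) = (sR, b, L) → [sR]□bab

The machine reaches the reject state sR and halts.

After 1 step, the tape (ignoring leading/trailing blanks) is: bab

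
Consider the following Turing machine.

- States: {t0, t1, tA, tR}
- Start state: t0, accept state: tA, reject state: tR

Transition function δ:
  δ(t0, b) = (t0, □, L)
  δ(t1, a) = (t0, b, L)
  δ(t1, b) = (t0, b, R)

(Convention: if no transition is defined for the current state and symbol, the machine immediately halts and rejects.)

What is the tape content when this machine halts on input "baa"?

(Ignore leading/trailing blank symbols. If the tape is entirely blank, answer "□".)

Execution trace:
Initial: [t0]baa
Step 1: δ(t0, b) = (t0, □, L) → [t0]□□aa

No transition is defined for δ(t0, □). By convention the machine halts and rejects.

Final tape (ignoring leading/trailing blanks): aa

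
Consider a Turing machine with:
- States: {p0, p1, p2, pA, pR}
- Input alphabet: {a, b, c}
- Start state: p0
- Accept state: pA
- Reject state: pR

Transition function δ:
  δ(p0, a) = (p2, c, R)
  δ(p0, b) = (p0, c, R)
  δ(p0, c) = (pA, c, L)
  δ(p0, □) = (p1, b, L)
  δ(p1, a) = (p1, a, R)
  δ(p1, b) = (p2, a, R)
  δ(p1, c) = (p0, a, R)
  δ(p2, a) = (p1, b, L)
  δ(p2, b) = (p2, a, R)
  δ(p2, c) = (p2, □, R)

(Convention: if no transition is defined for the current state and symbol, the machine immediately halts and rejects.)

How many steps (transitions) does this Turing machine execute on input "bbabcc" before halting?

Execution trace:
Initial: [p0]bbabcc
Step 1: δ(p0, b) = (p0, c, R) → c[p0]babcc
Step 2: δ(p0, b) = (p0, c, R) → cc[p0]abcc
Step 3: δ(p0, a) = (p2, c, R) → ccc[p2]bcc
Step 4: δ(p2, b) = (p2, a, R) → ccca[p2]cc
Step 5: δ(p2, c) = (p2, □, R) → ccca□[p2]c
Step 6: δ(p2, c) = (p2, □, R) → ccca□□[p2]□

No transition is defined for δ(p2, □). By convention the machine halts and rejects.

The machine executed 6 steps before halting.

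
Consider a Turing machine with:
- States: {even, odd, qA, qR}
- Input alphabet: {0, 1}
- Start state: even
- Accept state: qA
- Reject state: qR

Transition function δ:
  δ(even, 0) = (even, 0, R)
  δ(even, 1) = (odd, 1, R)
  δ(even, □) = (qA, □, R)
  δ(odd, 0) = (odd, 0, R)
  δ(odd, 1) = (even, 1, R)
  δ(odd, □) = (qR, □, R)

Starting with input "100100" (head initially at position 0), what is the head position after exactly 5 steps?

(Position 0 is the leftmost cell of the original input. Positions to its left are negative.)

Execution trace (head position shown):
Step 0: [even]100100  (head at position 0)
Step 1: move right → 1[odd]00100  (head at position 1)
Step 2: move right → 10[odd]0100  (head at position 2)
Step 3: move right → 100[odd]100  (head at position 3)
Step 4: move right → 1001[even]00  (head at position 4)
Step 5: move right → 10010[even]0  (head at position 5)

After 5 steps, the head is at position 5.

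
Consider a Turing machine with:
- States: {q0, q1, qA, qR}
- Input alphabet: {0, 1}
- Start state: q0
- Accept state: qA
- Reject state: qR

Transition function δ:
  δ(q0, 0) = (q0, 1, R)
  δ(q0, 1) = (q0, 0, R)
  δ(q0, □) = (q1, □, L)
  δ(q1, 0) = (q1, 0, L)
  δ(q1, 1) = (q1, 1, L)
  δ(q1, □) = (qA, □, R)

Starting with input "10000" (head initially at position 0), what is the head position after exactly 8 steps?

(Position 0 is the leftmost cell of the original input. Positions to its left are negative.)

Execution trace (head position shown):
Step 0: [q0]10000  (head at position 0)
Step 1: move right → 0[q0]0000  (head at position 1)
Step 2: move right → 01[q0]000  (head at position 2)
Step 3: move right → 011[q0]00  (head at position 3)
Step 4: move right → 0111[q0]0  (head at position 4)
Step 5: move right → 01111[q0]□  (head at position 5)
Step 6: move left → 0111[q1]1□  (head at position 4)
Step 7: move left → 011[q1]11□  (head at position 3)
Step 8: move left → 01[q1]111□  (head at position 2)

After 8 steps, the head is at position 2.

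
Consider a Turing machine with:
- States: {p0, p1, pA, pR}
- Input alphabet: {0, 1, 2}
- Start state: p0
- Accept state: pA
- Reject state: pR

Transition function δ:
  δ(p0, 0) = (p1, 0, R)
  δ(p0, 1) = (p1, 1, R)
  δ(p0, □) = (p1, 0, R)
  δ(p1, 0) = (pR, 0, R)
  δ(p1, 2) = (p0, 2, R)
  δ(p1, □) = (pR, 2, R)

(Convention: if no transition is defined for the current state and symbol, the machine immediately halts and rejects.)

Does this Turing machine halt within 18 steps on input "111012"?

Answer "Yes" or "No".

Execution trace:
Initial: [p0]111012
Step 1: δ(p0, 1) = (p1, 1, R) → 1[p1]11012

No transition is defined for δ(p1, 1). By convention the machine halts and rejects.
The machine halted after 1 step (within the 18-step bound).

Answer: Yes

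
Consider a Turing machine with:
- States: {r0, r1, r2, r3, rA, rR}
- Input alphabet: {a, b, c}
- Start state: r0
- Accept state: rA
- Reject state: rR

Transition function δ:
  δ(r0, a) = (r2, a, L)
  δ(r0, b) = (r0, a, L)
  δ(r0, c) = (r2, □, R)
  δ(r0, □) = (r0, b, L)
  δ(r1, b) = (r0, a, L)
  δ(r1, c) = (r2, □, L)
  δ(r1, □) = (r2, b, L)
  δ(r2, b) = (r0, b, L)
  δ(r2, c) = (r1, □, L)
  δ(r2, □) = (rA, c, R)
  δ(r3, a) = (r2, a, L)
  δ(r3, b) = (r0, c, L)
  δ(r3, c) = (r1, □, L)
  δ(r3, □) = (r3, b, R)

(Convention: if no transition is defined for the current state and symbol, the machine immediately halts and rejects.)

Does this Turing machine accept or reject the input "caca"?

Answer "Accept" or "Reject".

Execution trace:
Initial: [r0]caca
Step 1: δ(r0, c) = (r2, □, R) → □[r2]aca

No transition is defined for δ(r2, a). By convention the machine halts and rejects.

Answer: Reject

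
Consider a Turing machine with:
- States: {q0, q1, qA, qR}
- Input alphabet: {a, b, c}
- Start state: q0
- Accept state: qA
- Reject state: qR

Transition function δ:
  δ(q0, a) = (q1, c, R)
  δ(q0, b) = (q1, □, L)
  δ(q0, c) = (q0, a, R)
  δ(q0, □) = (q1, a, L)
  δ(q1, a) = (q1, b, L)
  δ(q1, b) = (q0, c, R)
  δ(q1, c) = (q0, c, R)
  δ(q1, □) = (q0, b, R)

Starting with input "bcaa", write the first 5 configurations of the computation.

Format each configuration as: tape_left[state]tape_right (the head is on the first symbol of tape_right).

Transitions applied:
Step 1: δ(q0, b) = (q1, □, L)
Step 2: δ(q1, □) = (q0, b, R)
Step 3: δ(q0, □) = (q1, a, L)
Step 4: δ(q1, b) = (q0, c, R)

The first 5 configurations are:
[q0]bcaa ⊢ [q1]□□caa ⊢ b[q0]□caa ⊢ [q1]bacaa ⊢ c[q0]acaa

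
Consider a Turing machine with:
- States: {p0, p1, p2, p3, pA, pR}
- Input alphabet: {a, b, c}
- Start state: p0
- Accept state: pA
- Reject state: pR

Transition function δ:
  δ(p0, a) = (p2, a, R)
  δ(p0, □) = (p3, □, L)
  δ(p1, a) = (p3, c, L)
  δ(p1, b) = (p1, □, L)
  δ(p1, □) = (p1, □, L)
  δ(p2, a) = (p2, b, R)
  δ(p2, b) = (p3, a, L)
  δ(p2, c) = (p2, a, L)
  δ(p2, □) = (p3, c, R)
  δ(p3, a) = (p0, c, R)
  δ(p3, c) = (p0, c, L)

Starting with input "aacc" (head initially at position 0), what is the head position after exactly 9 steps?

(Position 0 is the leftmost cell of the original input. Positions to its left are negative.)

Execution trace (head position shown):
Step 0: [p0]aacc  (head at position 0)
Step 1: move right → a[p2]acc  (head at position 1)
Step 2: move right → ab[p2]cc  (head at position 2)
Step 3: move left → a[p2]bac  (head at position 1)
Step 4: move left → [p3]aaac  (head at position 0)
Step 5: move right → c[p0]aac  (head at position 1)
Step 6: move right → ca[p2]ac  (head at position 2)
Step 7: move right → cab[p2]c  (head at position 3)
Step 8: move left → ca[p2]ba  (head at position 2)
Step 9: move left → c[p3]aaa  (head at position 1)

After 9 steps, the head is at position 1.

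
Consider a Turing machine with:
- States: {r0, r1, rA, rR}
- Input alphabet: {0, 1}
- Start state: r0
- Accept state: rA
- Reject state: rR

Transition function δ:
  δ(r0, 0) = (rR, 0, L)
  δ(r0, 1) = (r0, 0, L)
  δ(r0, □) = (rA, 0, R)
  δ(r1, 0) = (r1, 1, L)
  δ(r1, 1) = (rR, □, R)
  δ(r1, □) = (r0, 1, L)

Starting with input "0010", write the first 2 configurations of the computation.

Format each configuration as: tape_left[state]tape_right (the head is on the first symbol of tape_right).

Transitions applied:
Step 1: δ(r0, 0) = (rR, 0, L)

The first 2 configurations are:
[r0]0010 ⊢ [rR]□0010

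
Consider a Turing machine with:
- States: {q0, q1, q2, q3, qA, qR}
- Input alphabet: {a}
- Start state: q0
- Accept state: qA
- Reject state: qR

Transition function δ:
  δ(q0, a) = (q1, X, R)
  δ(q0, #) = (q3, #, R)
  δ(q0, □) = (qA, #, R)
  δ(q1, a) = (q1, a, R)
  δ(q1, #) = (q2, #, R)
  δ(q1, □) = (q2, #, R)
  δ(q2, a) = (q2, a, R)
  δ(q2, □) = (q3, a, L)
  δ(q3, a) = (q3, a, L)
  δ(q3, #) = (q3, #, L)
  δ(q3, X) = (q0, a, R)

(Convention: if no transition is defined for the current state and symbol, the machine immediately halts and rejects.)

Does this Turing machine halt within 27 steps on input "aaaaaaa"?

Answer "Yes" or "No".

Execution trace:
Initial: [q0]aaaaaaa
Step 1: δ(q0, a) = (q1, X, R) → X[q1]aaaaaa
Step 2: δ(q1, a) = (q1, a, R) → Xa[q1]aaaaa
Step 3: δ(q1, a) = (q1, a, R) → Xaa[q1]aaaa
Step 4: δ(q1, a) = (q1, a, R) → Xaaa[q1]aaa
Step 5: δ(q1, a) = (q1, a, R) → Xaaaa[q1]aa
Step 6: δ(q1, a) = (q1, a, R) → Xaaaaa[q1]a
Step 7: δ(q1, a) = (q1, a, R) → Xaaaaaa[q1]□
Step 8: δ(q1, □) = (q2, #, R) → Xaaaaaa#[q2]□
Step 9: δ(q2, □) = (q3, a, L) → Xaaaaaa[q3]#a
Step 10: δ(q3, #) = (q3, #, L) → Xaaaaa[q3]a#a
Step 11: δ(q3, a) = (q3, a, L) → Xaaaa[q3]aa#a
Step 12: δ(q3, a) = (q3, a, L) → Xaaa[q3]aaa#a
Step 13: δ(q3, a) = (q3, a, L) → Xaa[q3]aaaa#a
Step 14: δ(q3, a) = (q3, a, L) → Xa[q3]aaaaa#a
Step 15: δ(q3, a) = (q3, a, L) → X[q3]aaaaaa#a
Step 16: δ(q3, a) = (q3, a, L) → [q3]Xaaaaaa#a
Step 17: δ(q3, X) = (q0, a, R) → a[q0]aaaaaa#a
Step 18: δ(q0, a) = (q1, X, R) → aX[q1]aaaaa#a
Step 19: δ(q1, a) = (q1, a, R) → aXa[q1]aaaa#a
Step 20: δ(q1, a) = (q1, a, R) → aXaa[q1]aaa#a
Step 21: δ(q1, a) = (q1, a, R) → aXaaa[q1]aa#a
Step 22: δ(q1, a) = (q1, a, R) → aXaaaa[q1]a#a
Step 23: δ(q1, a) = (q1, a, R) → aXaaaaa[q1]#a
Step 24: δ(q1, #) = (q2, #, R) → aXaaaaa#[q2]a
Step 25: δ(q2, a) = (q2, a, R) → aXaaaaa#a[q2]□
Step 26: δ(q2, □) = (q3, a, L) → aXaaaaa#[q3]aa
Step 27: δ(q3, a) = (q3, a, L) → aXaaaaa[q3]#aa

The machine has not reached a halting state after 27 steps.
The machine did not halt within the 27-step bound.

Answer: No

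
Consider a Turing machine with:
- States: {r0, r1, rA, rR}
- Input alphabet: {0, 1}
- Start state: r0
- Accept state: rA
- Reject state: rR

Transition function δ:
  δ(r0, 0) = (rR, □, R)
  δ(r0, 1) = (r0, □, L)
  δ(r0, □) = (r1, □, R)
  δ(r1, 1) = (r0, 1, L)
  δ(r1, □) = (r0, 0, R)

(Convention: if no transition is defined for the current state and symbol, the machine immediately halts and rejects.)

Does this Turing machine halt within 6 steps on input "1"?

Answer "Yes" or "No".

Execution trace:
Initial: [r0]1
Step 1: δ(r0, 1) = (r0, □, L) → [r0]□□
Step 2: δ(r0, □) = (r1, □, R) → □[r1]□
Step 3: δ(r1, □) = (r0, 0, R) → □0[r0]□
Step 4: δ(r0, □) = (r1, □, R) → □0□[r1]□
Step 5: δ(r1, □) = (r0, 0, R) → □0□0[r0]□
Step 6: δ(r0, □) = (r1, □, R) → □0□0□[r1]□

The machine has not reached a halting state after 6 steps.
The machine did not halt within the 6-step bound.

Answer: No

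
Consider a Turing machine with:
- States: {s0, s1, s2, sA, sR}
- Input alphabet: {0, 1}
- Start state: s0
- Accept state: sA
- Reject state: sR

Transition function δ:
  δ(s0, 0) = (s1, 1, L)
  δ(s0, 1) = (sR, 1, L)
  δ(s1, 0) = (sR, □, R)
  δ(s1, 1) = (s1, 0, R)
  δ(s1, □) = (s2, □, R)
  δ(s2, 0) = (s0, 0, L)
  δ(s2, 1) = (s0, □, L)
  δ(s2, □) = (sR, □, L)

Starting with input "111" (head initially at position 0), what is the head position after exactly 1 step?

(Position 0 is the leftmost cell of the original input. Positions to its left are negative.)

Execution trace (head position shown):
Step 0: [s0]111  (head at position 0)
Step 1: move left → [sR]□111  (head at position -1)

After 1 step, the head is at position -1.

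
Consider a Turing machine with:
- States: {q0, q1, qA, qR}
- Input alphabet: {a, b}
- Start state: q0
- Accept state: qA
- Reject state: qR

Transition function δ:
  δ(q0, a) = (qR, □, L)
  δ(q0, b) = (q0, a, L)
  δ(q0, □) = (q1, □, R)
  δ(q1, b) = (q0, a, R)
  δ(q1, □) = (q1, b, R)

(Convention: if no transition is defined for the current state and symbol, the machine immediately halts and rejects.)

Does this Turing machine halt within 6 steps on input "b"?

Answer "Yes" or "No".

Execution trace:
Initial: [q0]b
Step 1: δ(q0, b) = (q0, a, L) → [q0]□a
Step 2: δ(q0, □) = (q1, □, R) → □[q1]a

No transition is defined for δ(q1, a). By convention the machine halts and rejects.
The machine halted after 2 steps (within the 6-step bound).

Answer: Yes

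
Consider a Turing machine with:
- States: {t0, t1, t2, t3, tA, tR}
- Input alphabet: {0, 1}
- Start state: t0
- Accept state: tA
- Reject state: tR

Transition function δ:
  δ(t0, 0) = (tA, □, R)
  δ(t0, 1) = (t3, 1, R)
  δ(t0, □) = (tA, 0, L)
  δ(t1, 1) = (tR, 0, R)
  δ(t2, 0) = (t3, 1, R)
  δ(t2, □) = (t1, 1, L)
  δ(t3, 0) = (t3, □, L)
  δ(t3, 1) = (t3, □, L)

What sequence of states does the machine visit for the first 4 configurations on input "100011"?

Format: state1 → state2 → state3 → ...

Execution trace:
Initial: [t0]100011
Step 1: δ(t0, 1) = (t3, 1, R) → 1[t3]00011
Step 2: δ(t3, 0) = (t3, □, L) → [t3]1□0011
Step 3: δ(t3, 1) = (t3, □, L) → [t3]□□□0011

No transition is defined for δ(t3, □). By convention the machine halts and rejects.

State sequence: t0 → t3 → t3 → t3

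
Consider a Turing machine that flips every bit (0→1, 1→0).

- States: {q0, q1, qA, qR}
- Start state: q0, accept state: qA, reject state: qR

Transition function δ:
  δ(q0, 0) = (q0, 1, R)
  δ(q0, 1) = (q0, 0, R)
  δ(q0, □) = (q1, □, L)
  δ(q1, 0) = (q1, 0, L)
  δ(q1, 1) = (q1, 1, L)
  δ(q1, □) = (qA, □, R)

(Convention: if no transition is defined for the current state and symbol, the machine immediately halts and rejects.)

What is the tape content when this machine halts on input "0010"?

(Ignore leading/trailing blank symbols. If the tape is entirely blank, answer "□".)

Execution trace:
Initial: [q0]0010
Step 1: δ(q0, 0) = (q0, 1, R) → 1[q0]010
Step 2: δ(q0, 0) = (q0, 1, R) → 11[q0]10
Step 3: δ(q0, 1) = (q0, 0, R) → 110[q0]0
Step 4: δ(q0, 0) = (q0, 1, R) → 1101[q0]□
Step 5: δ(q0, □) = (q1, □, L) → 110[q1]1□
Step 6: δ(q1, 1) = (q1, 1, L) → 11[q1]01□
Step 7: δ(q1, 0) = (q1, 0, L) → 1[q1]101□
Step 8: δ(q1, 1) = (q1, 1, L) → [q1]1101□
Step 9: δ(q1, 1) = (q1, 1, L) → [q1]□1101□
Step 10: δ(q1, □) = (qA, □, R) → □[qA]1101□

The machine reaches the accept state qA and halts.

Final tape (ignoring leading/trailing blanks): 1101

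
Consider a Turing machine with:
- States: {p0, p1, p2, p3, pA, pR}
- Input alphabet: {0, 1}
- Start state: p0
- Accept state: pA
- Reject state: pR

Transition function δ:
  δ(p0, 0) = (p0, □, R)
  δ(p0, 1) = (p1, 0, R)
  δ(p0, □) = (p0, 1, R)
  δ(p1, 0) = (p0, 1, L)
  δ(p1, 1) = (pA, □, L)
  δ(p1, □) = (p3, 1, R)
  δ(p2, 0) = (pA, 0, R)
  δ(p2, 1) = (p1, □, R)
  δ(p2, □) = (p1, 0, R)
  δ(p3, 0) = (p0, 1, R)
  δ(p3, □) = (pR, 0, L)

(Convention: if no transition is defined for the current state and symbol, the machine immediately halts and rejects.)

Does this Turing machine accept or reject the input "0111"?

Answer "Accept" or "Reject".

Execution trace:
Initial: [p0]0111
Step 1: δ(p0, 0) = (p0, □, R) → □[p0]111
Step 2: δ(p0, 1) = (p1, 0, R) → □0[p1]11
Step 3: δ(p1, 1) = (pA, □, L) → □[pA]0□1

The machine reaches the accept state pA and halts.

Answer: Accept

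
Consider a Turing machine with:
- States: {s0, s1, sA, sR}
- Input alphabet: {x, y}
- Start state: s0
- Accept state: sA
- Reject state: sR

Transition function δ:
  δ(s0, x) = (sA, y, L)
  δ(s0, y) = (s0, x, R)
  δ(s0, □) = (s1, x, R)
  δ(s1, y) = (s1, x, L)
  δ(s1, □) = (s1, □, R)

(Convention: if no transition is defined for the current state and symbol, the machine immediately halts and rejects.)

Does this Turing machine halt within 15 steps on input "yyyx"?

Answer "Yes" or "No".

Execution trace:
Initial: [s0]yyyx
Step 1: δ(s0, y) = (s0, x, R) → x[s0]yyx
Step 2: δ(s0, y) = (s0, x, R) → xx[s0]yx
Step 3: δ(s0, y) = (s0, x, R) → xxx[s0]x
Step 4: δ(s0, x) = (sA, y, L) → xx[sA]xy

The machine reaches the accept state sA and halts.
The machine halted after 4 steps (within the 15-step bound).

Answer: Yes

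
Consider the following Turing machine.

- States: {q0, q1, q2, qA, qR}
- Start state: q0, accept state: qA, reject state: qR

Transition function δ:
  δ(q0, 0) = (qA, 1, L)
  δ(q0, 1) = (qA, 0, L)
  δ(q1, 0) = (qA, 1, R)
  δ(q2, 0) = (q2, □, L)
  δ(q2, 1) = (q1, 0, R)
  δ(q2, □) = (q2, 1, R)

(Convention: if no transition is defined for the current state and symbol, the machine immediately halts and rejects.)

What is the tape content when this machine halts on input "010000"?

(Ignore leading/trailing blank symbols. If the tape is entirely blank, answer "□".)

Execution trace:
Initial: [q0]010000
Step 1: δ(q0, 0) = (qA, 1, L) → [qA]□110000

The machine reaches the accept state qA and halts.

Final tape (ignoring leading/trailing blanks): 110000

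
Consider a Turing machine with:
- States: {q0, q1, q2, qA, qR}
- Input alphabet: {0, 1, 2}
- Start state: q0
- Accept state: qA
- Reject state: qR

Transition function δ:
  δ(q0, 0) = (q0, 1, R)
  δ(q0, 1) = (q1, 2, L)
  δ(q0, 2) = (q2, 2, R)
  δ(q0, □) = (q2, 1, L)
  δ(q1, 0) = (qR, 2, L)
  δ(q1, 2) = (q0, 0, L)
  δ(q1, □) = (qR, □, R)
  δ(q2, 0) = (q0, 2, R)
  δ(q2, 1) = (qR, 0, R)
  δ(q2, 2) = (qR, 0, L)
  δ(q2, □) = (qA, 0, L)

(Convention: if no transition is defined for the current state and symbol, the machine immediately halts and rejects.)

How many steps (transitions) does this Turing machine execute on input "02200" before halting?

Execution trace:
Initial: [q0]02200
Step 1: δ(q0, 0) = (q0, 1, R) → 1[q0]2200
Step 2: δ(q0, 2) = (q2, 2, R) → 12[q2]200
Step 3: δ(q2, 2) = (qR, 0, L) → 1[qR]2000

The machine reaches the reject state qR and halts.

The machine executed 3 steps before halting.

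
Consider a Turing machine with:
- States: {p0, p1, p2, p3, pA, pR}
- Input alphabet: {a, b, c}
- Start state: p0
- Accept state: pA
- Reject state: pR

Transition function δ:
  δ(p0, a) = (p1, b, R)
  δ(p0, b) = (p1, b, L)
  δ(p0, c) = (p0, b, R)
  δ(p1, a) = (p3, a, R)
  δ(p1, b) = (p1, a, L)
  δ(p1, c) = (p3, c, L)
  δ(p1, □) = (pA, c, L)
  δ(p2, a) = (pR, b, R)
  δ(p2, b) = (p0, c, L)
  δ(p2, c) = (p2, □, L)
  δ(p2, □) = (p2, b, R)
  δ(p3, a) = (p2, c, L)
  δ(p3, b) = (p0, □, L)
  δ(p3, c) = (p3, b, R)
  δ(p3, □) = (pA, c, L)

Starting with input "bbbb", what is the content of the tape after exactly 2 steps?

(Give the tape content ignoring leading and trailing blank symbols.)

Execution trace:
Initial: [p0]bbbb
Step 1: δ(p0, b) = (p1, b, L) → [p1]□bbbb
Step 2: δ(p1, □) = (pA, c, L) → [pA]□cbbbb

The machine reaches the accept state pA and halts.

After 2 steps, the tape (ignoring leading/trailing blanks) is: cbbbb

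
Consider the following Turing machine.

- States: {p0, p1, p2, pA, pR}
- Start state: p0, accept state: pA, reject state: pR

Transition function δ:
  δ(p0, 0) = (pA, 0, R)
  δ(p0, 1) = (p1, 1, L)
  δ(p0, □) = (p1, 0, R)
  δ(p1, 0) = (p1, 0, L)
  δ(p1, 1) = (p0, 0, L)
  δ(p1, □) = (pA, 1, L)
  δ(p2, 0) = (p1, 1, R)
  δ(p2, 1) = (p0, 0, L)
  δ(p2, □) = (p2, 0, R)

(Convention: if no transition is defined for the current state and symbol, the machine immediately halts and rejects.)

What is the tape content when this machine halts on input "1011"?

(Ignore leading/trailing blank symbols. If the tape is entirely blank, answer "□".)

Execution trace:
Initial: [p0]1011
Step 1: δ(p0, 1) = (p1, 1, L) → [p1]□1011
Step 2: δ(p1, □) = (pA, 1, L) → [pA]□11011

The machine reaches the accept state pA and halts.

Final tape (ignoring leading/trailing blanks): 11011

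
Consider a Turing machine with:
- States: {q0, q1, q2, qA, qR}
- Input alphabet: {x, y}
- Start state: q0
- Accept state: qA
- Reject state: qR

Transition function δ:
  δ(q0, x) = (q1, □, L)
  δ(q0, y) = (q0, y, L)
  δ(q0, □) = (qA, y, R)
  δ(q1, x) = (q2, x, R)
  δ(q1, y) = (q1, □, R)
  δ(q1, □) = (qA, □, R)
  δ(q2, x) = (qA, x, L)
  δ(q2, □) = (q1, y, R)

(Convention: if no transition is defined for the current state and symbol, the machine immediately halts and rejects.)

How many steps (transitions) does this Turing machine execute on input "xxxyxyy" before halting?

Execution trace:
Initial: [q0]xxxyxyy
Step 1: δ(q0, x) = (q1, □, L) → [q1]□□xxyxyy
Step 2: δ(q1, □) = (qA, □, R) → □[qA]□xxyxyy

The machine reaches the accept state qA and halts.

The machine executed 2 steps before halting.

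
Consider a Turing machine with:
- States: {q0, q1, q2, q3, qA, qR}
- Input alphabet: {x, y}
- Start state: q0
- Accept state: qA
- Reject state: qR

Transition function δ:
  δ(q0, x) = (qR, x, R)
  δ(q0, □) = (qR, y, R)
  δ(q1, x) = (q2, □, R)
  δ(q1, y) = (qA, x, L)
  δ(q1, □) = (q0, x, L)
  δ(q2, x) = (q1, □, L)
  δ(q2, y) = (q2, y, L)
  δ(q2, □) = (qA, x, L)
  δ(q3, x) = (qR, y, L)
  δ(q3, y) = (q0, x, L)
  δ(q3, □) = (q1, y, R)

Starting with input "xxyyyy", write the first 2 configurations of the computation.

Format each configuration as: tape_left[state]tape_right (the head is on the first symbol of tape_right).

Transitions applied:
Step 1: δ(q0, x) = (qR, x, R)

The first 2 configurations are:
[q0]xxyyyy ⊢ x[qR]xyyyy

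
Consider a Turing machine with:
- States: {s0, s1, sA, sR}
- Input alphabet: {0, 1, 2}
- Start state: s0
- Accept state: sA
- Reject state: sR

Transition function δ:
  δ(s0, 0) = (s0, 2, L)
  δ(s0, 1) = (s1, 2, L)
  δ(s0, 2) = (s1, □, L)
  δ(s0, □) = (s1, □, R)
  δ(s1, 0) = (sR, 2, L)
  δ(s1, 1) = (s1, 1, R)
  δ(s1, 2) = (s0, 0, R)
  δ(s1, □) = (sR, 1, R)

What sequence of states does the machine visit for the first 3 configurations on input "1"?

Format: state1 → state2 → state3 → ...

Execution trace:
Initial: [s0]1
Step 1: δ(s0, 1) = (s1, 2, L) → [s1]□2
Step 2: δ(s1, □) = (sR, 1, R) → 1[sR]2

The machine reaches the reject state sR and halts.

State sequence: s0 → s1 → sR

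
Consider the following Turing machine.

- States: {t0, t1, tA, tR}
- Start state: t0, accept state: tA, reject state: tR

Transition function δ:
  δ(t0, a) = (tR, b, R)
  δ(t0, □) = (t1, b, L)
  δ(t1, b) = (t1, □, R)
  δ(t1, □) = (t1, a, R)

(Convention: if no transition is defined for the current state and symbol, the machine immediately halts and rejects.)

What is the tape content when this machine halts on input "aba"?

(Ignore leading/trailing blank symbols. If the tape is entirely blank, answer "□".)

Execution trace:
Initial: [t0]aba
Step 1: δ(t0, a) = (tR, b, R) → b[tR]ba

The machine reaches the reject state tR and halts.

Final tape (ignoring leading/trailing blanks): bba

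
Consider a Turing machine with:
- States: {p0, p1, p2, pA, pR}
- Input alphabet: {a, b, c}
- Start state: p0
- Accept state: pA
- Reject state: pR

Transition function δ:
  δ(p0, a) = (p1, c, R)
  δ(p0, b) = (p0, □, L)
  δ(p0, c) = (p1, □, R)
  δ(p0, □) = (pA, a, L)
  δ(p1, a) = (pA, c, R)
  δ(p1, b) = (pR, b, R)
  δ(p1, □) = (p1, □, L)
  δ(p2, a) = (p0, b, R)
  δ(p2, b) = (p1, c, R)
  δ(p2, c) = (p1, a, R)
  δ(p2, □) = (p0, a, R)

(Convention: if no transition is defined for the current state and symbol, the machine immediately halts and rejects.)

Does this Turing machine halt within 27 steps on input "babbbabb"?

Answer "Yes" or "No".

Execution trace:
Initial: [p0]babbbabb
Step 1: δ(p0, b) = (p0, □, L) → [p0]□□abbbabb
Step 2: δ(p0, □) = (pA, a, L) → [pA]□a□abbbabb

The machine reaches the accept state pA and halts.
The machine halted after 2 steps (within the 27-step bound).

Answer: Yes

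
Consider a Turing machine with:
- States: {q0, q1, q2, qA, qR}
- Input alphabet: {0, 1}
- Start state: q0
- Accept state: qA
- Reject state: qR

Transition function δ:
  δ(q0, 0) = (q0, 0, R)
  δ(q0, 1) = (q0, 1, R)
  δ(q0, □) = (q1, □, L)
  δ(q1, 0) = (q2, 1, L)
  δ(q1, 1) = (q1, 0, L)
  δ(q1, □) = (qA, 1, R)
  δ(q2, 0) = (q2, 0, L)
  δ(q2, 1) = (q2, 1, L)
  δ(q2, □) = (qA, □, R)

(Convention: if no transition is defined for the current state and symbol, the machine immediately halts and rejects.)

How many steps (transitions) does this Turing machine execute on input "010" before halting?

Execution trace:
Initial: [q0]010
Step 1: δ(q0, 0) = (q0, 0, R) → 0[q0]10
Step 2: δ(q0, 1) = (q0, 1, R) → 01[q0]0
Step 3: δ(q0, 0) = (q0, 0, R) → 010[q0]□
Step 4: δ(q0, □) = (q1, □, L) → 01[q1]0□
Step 5: δ(q1, 0) = (q2, 1, L) → 0[q2]11□
Step 6: δ(q2, 1) = (q2, 1, L) → [q2]011□
Step 7: δ(q2, 0) = (q2, 0, L) → [q2]□011□
Step 8: δ(q2, □) = (qA, □, R) → □[qA]011□

The machine reaches the accept state qA and halts.

The machine executed 8 steps before halting.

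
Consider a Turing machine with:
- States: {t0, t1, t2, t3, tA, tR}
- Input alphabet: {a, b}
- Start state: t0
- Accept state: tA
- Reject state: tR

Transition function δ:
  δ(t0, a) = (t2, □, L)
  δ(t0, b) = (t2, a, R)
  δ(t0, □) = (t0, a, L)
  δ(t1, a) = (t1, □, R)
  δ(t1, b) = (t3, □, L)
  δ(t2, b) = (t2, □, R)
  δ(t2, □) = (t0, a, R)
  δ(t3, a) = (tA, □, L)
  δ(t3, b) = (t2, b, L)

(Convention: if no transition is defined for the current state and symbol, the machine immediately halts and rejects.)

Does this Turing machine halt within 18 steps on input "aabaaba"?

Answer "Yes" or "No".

Execution trace:
Initial: [t0]aabaaba
Step 1: δ(t0, a) = (t2, □, L) → [t2]□□abaaba
Step 2: δ(t2, □) = (t0, a, R) → a[t0]□abaaba
Step 3: δ(t0, □) = (t0, a, L) → [t0]aaabaaba
Step 4: δ(t0, a) = (t2, □, L) → [t2]□□aabaaba
Step 5: δ(t2, □) = (t0, a, R) → a[t0]□aabaaba
Step 6: δ(t0, □) = (t0, a, L) → [t0]aaaabaaba
Step 7: δ(t0, a) = (t2, □, L) → [t2]□□aaabaaba
Step 8: δ(t2, □) = (t0, a, R) → a[t0]□aaabaaba
Step 9: δ(t0, □) = (t0, a, L) → [t0]aaaaabaaba
Step 10: δ(t0, a) = (t2, □, L) → [t2]□□aaaabaaba
Step 11: δ(t2, □) = (t0, a, R) → a[t0]□aaaabaaba
Step 12: δ(t0, □) = (t0, a, L) → [t0]aaaaaabaaba
Step 13: δ(t0, a) = (t2, □, L) → [t2]□□aaaaabaaba
Step 14: δ(t2, □) = (t0, a, R) → a[t0]□aaaaabaaba
Step 15: δ(t0, □) = (t0, a, L) → [t0]aaaaaaabaaba
Step 16: δ(t0, a) = (t2, □, L) → [t2]□□aaaaaabaaba
Step 17: δ(t2, □) = (t0, a, R) → a[t0]□aaaaaabaaba
Step 18: δ(t0, □) = (t0, a, L) → [t0]aaaaaaaabaaba

The machine has not reached a halting state after 18 steps.
The machine did not halt within the 18-step bound.

Answer: No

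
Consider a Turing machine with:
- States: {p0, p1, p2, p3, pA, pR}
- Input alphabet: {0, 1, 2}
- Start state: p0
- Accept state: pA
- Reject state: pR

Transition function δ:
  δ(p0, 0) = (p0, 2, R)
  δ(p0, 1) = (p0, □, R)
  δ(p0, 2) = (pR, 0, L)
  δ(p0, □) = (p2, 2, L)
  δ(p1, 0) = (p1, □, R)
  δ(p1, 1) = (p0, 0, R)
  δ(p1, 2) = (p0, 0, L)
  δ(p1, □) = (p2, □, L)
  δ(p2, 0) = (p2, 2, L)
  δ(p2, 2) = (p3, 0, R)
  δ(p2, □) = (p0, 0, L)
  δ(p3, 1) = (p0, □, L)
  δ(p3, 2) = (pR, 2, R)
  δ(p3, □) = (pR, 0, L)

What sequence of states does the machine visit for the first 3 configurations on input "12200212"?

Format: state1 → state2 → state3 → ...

Execution trace:
Initial: [p0]12200212
Step 1: δ(p0, 1) = (p0, □, R) → □[p0]2200212
Step 2: δ(p0, 2) = (pR, 0, L) → [pR]□0200212

The machine reaches the reject state pR and halts.

State sequence: p0 → p0 → pR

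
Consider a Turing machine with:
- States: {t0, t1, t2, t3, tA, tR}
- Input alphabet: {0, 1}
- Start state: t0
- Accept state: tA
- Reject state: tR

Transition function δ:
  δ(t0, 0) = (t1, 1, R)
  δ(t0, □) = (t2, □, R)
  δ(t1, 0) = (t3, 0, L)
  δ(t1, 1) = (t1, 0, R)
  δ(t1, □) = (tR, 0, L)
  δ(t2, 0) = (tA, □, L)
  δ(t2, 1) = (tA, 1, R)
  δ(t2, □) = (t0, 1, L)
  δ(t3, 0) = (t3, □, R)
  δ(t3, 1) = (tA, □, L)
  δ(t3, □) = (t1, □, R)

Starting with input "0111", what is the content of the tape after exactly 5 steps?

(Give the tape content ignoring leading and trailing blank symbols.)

Execution trace:
Initial: [t0]0111
Step 1: δ(t0, 0) = (t1, 1, R) → 1[t1]111
Step 2: δ(t1, 1) = (t1, 0, R) → 10[t1]11
Step 3: δ(t1, 1) = (t1, 0, R) → 100[t1]1
Step 4: δ(t1, 1) = (t1, 0, R) → 1000[t1]□
Step 5: δ(t1, □) = (tR, 0, L) → 100[tR]00

The machine reaches the reject state tR and halts.

After 5 steps, the tape (ignoring leading/trailing blanks) is: 10000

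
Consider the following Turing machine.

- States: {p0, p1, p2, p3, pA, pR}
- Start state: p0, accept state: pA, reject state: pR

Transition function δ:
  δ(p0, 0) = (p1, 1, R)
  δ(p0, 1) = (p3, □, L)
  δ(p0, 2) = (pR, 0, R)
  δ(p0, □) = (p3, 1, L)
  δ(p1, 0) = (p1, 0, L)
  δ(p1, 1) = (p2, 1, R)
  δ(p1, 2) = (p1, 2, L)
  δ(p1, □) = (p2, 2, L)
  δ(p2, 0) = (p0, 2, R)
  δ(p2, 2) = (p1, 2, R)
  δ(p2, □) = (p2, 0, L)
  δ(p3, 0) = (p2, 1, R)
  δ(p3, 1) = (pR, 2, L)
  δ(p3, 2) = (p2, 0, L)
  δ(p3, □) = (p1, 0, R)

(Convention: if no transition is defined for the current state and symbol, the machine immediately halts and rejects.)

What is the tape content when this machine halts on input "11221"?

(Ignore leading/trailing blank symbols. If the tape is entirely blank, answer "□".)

Execution trace:
Initial: [p0]11221
Step 1: δ(p0, 1) = (p3, □, L) → [p3]□□1221
Step 2: δ(p3, □) = (p1, 0, R) → 0[p1]□1221
Step 3: δ(p1, □) = (p2, 2, L) → [p2]021221
Step 4: δ(p2, 0) = (p0, 2, R) → 2[p0]21221
Step 5: δ(p0, 2) = (pR, 0, R) → 20[pR]1221

The machine reaches the reject state pR and halts.

Final tape (ignoring leading/trailing blanks): 201221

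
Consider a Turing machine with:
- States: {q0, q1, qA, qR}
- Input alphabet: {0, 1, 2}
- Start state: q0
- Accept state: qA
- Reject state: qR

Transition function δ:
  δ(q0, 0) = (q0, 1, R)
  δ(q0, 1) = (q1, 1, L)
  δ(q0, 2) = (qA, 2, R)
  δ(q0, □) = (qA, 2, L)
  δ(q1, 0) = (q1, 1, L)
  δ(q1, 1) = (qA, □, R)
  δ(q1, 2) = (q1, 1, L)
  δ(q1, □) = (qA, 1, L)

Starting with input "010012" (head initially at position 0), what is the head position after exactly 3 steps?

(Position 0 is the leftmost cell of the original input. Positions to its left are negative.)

Execution trace (head position shown):
Step 0: [q0]010012  (head at position 0)
Step 1: move right → 1[q0]10012  (head at position 1)
Step 2: move left → [q1]110012  (head at position 0)
Step 3: move right → □[qA]10012  (head at position 1)

After 3 steps, the head is at position 1.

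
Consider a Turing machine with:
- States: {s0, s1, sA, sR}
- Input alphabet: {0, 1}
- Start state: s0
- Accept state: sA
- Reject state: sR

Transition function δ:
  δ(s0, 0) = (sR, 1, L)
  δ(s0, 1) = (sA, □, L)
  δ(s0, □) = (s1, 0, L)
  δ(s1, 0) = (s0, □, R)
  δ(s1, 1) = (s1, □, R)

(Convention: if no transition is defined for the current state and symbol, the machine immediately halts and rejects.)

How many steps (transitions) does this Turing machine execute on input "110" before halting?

Execution trace:
Initial: [s0]110
Step 1: δ(s0, 1) = (sA, □, L) → [sA]□□10

The machine reaches the accept state sA and halts.

The machine executed 1 step before halting.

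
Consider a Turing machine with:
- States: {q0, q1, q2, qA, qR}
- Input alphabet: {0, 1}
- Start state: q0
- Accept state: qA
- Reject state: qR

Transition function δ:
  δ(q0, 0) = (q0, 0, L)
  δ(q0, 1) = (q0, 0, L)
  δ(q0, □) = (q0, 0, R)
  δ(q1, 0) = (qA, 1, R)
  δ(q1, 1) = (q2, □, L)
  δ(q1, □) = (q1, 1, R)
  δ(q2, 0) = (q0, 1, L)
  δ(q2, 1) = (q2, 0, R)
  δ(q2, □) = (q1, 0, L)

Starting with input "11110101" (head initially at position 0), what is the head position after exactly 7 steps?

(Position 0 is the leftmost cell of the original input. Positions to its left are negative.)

Execution trace (head position shown):
Step 0: [q0]11110101  (head at position 0)
Step 1: move left → [q0]□01110101  (head at position -1)
Step 2: move right → 0[q0]01110101  (head at position 0)
Step 3: move left → [q0]001110101  (head at position -1)
Step 4: move left → [q0]□001110101  (head at position -2)
Step 5: move right → 0[q0]001110101  (head at position -1)
Step 6: move left → [q0]0001110101  (head at position -2)
Step 7: move left → [q0]□0001110101  (head at position -3)

After 7 steps, the head is at position -3.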